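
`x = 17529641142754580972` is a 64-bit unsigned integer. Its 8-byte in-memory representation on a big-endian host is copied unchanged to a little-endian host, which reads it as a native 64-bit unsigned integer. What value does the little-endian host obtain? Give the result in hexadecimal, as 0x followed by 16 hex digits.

17529641142754580972 in 64-bit hexadecimal is 0xF345CBBE49F599EC.
Stored big-endian, the bytes at ascending addresses are F3 45 CB BE 49 F5 99 EC.
Read back as little-endian, the first byte is least significant, giving 0xEC99F549BECB45F3.

0xEC99F549BECB45F3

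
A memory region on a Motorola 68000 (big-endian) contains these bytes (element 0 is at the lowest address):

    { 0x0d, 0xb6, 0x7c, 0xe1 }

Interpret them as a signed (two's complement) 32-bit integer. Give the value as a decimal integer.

In big-endian order the high byte comes first in memory.
The bytes are already most-significant first: 0x0DB67CE1.
0x0DB67CE1 = 230063329.

230063329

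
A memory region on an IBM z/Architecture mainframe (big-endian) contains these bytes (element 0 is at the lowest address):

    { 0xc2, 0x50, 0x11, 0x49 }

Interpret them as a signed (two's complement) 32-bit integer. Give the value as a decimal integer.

-1034940087

Big-endian stores the most-significant byte at the lowest address.
The bytes are already most-significant first: 0xC2501149.
Top bit is set, so as a signed 32-bit value this is 0xC2501149 − 2^32 = -1034940087.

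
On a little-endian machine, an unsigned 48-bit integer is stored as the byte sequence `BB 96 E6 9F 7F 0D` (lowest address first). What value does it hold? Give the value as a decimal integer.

Little-endian: lowest address holds the least-significant byte.
Reassemble most-significant byte first: 0D 7F 9F E6 96 BB → 0x0D7F9FE696BB.
0x0D7F9FE696BB = 14841794696891.

14841794696891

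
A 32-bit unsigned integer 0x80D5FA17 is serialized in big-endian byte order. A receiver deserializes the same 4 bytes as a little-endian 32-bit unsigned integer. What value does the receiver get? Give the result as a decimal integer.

Stored big-endian, the bytes at ascending addresses are 80 D5 FA 17.
Read back as little-endian, the first byte is least significant, giving 0x17FAD580.
0x17FAD580 = 402314624.

402314624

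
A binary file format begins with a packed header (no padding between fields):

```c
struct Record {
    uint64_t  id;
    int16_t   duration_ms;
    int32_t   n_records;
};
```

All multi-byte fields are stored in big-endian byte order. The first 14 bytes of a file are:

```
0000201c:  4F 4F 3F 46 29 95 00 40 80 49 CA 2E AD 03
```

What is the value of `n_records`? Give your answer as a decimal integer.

-902910717

`n_records` follows `id` (8 B), `duration_ms` (2 B), so it starts at offset 8 + 2 = 10 and occupies 4 bytes.
Bytes at offsets 10..13: CA 2E AD 03.
Big-endian stores the most-significant byte at the lowest address.
The bytes are already most-significant first: 0xCA2EAD03.
Top bit is set, so as a signed 32-bit value this is 0xCA2EAD03 − 2^32 = -902910717.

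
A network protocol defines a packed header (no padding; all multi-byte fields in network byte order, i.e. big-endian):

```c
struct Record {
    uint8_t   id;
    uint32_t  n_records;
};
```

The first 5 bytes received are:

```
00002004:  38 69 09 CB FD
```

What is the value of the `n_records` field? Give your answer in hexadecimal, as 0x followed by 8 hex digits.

`n_records` follows `id` (1 byte), so it starts at byte offset 1 and occupies 4 bytes.
Bytes at offsets 1..4: 69 09 CB FD.
Big-endian: lowest address holds the most-significant byte.
The bytes are already most-significant first: 0x6909CBFD.

0x6909CBFD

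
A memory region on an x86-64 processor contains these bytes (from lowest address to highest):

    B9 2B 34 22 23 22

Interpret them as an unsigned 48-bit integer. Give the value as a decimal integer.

Little-endian stores the least-significant byte at the lowest address.
Reassemble most-significant byte first: 22 23 22 34 2B B9 → 0x222322342BB9.
0x222322342BB9 = 37534293044153.

37534293044153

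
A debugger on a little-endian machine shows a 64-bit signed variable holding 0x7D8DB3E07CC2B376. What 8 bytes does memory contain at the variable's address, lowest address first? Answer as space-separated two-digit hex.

Split into bytes (most-significant first): 7D 8D B3 E0 7C C2 B3 76.
Little-endian stores the least-significant byte at the lowest address.
So at ascending addresses the bytes are 76 B3 C2 7C E0 B3 8D 7D.

76 B3 C2 7C E0 B3 8D 7D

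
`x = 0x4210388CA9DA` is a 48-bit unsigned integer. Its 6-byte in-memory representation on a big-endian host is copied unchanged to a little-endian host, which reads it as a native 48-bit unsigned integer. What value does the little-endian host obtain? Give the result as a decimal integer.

240421736812610

Stored big-endian, the bytes at ascending addresses are 42 10 38 8C A9 DA.
Read back as little-endian, the first byte is least significant, giving 0xDAA98C381042.
0xDAA98C381042 = 240421736812610.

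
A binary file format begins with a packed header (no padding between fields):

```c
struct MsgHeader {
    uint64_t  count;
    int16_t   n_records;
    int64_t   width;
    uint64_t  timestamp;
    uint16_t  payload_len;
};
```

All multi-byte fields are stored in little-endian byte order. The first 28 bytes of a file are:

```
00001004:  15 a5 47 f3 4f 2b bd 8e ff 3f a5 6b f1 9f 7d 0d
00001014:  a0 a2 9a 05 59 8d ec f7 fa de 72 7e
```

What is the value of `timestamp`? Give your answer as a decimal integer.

16067427215953429914

`timestamp` follows `count` (8 B), `n_records` (2 B), `width` (8 B), so it starts at offset 8 + 2 + 8 = 18 and occupies 8 bytes.
Bytes at offsets 18..25: 9A 05 59 8D EC F7 FA DE.
In little-endian order the low byte comes first in memory.
Reassemble most-significant byte first: DE FA F7 EC 8D 59 05 9A → 0xDEFAF7EC8D59059A.
0xDEFAF7EC8D59059A = 16067427215953429914.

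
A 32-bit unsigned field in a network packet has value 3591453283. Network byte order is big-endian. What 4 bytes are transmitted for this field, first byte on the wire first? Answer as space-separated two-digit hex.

D6 11 3A 63

3591453283 in hexadecimal, padded to 32 bits, is 0xD6113A63.
Split into bytes (most-significant first): D6 11 3A 63.
Big-endian stores the most-significant byte at the lowest address.
So the memory order matches the most-significant-first order: D6 11 3A 63.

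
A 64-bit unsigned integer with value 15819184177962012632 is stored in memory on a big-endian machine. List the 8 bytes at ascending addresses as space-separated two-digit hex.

DB 89 08 32 3B E7 CF D8

15819184177962012632 in hexadecimal, padded to 64 bits, is 0xDB8908323BE7CFD8.
Split into bytes (most-significant first): DB 89 08 32 3B E7 CF D8.
In big-endian order the high byte comes first in memory.
So the memory order matches the most-significant-first order: DB 89 08 32 3B E7 CF D8.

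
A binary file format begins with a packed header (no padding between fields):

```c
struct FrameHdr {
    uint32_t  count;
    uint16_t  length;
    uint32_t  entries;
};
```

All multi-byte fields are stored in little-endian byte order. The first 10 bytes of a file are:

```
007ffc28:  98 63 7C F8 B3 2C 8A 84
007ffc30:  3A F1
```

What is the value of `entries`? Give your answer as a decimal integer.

4047144074

`entries` follows `count` (4 B), `length` (2 B), so it starts at offset 4 + 2 = 6 and occupies 4 bytes.
Bytes at offsets 6..9: 8A 84 3A F1.
In little-endian order the low byte comes first in memory.
Reassemble most-significant byte first: F1 3A 84 8A → 0xF13A848A.
0xF13A848A = 4047144074.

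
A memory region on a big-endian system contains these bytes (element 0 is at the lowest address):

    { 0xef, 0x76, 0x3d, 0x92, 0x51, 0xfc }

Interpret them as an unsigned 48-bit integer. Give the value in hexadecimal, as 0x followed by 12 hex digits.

0xEF763D9251FC

Big-endian stores the most-significant byte at the lowest address.
The bytes are already most-significant first: 0xEF763D9251FC.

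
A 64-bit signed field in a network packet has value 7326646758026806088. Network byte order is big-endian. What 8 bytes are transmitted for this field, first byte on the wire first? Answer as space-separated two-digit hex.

7326646758026806088 in hexadecimal, padded to 64 bits, is 0x65AD7A687EF48348.
Split into bytes (most-significant first): 65 AD 7A 68 7E F4 83 48.
Big-endian stores the most-significant byte at the lowest address.
So the memory order matches the most-significant-first order: 65 AD 7A 68 7E F4 83 48.

65 AD 7A 68 7E F4 83 48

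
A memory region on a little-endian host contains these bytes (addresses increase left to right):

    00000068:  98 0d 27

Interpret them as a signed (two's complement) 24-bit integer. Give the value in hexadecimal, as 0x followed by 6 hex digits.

Little-endian: lowest address holds the least-significant byte.
Reassemble most-significant byte first: 27 0D 98 → 0x270D98.

0x270D98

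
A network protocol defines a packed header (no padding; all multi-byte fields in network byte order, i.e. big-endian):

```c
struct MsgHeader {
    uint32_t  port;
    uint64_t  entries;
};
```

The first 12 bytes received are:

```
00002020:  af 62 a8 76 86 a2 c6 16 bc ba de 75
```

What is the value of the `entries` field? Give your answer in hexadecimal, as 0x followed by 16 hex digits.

`entries` follows `port` (4 bytes), so it starts at byte offset 4 and occupies 8 bytes.
Bytes at offsets 4..11: 86 A2 C6 16 BC BA DE 75.
In big-endian order the high byte comes first in memory.
The bytes are already most-significant first: 0x86A2C616BCBADE75.

0x86A2C616BCBADE75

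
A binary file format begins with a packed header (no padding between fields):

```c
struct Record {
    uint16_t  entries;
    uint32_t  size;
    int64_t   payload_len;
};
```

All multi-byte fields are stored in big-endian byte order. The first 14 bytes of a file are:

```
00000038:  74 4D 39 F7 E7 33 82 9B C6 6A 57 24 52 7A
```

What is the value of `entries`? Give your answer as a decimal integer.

`entries` is the first field, at byte offset 0, occupying 2 bytes.
Bytes at offsets 0..1: 74 4D.
Big-endian: lowest address holds the most-significant byte.
The bytes are already most-significant first: 0x744D.
0x744D = 29773.

29773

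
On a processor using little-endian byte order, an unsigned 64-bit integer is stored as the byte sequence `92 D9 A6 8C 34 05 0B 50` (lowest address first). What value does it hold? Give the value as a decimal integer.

Little-endian: lowest address holds the least-significant byte.
Reassemble most-significant byte first: 50 0B 05 34 8C A6 D9 92 → 0x500B05348CA6D992.
0x500B05348CA6D992 = 5767709471034235282.

5767709471034235282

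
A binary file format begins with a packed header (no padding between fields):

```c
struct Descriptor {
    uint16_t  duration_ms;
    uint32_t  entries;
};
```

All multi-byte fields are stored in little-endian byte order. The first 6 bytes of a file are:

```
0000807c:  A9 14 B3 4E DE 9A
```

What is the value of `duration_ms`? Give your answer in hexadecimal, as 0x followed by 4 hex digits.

0x14A9

`duration_ms` is the first field, at byte offset 0, occupying 2 bytes.
Bytes at offsets 0..1: A9 14.
In little-endian order the low byte comes first in memory.
Reassemble most-significant byte first: 14 A9 → 0x14A9.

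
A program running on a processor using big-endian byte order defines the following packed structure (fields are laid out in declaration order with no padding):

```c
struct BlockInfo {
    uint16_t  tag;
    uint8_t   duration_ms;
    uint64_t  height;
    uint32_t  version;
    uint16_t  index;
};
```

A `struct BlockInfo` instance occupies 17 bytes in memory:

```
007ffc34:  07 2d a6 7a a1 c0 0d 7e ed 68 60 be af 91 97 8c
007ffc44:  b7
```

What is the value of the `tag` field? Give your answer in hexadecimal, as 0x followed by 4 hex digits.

0x072D

`tag` is the first field, at byte offset 0, occupying 2 bytes.
Bytes at offsets 0..1: 07 2D.
Big-endian stores the most-significant byte at the lowest address.
The bytes are already most-significant first: 0x072D.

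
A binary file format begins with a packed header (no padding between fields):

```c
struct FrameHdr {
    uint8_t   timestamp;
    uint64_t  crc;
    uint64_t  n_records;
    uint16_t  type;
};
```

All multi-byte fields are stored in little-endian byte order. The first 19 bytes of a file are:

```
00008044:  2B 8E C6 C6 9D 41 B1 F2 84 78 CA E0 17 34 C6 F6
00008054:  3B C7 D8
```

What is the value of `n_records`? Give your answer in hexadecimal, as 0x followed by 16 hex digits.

`n_records` follows `timestamp` (1 B), `crc` (8 B), so it starts at offset 1 + 8 = 9 and occupies 8 bytes.
Bytes at offsets 9..16: 78 CA E0 17 34 C6 F6 3B.
In little-endian order the low byte comes first in memory.
Reassemble most-significant byte first: 3B F6 C6 34 17 E0 CA 78 → 0x3BF6C63417E0CA78.

0x3BF6C63417E0CA78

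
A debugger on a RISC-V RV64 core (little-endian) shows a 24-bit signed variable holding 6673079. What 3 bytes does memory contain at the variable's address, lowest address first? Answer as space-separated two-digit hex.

B7 D2 65

6673079 in hexadecimal, padded to 24 bits, is 0x65D2B7.
Split into bytes (most-significant first): 65 D2 B7.
Little-endian stores the least-significant byte at the lowest address.
So at ascending addresses the bytes are B7 D2 65.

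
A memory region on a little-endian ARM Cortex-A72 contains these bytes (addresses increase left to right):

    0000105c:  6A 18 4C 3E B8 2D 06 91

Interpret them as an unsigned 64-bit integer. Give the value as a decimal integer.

Little-endian: lowest address holds the least-significant byte.
Reassemble most-significant byte first: 91 06 2D B8 3E 4C 18 6A → 0x91062DB83E4C186A.
0x91062DB83E4C186A = 10450090254702221418.

10450090254702221418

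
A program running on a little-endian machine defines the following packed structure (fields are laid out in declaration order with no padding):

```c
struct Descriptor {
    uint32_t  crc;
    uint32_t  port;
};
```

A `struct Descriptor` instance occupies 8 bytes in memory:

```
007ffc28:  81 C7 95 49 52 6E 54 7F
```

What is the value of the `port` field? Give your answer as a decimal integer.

`port` follows `crc` (4 bytes), so it starts at byte offset 4 and occupies 4 bytes.
Bytes at offsets 4..7: 52 6E 54 7F.
Little-endian stores the least-significant byte at the lowest address.
Reassemble most-significant byte first: 7F 54 6E 52 → 0x7F546E52.
0x7F546E52 = 2136239698.

2136239698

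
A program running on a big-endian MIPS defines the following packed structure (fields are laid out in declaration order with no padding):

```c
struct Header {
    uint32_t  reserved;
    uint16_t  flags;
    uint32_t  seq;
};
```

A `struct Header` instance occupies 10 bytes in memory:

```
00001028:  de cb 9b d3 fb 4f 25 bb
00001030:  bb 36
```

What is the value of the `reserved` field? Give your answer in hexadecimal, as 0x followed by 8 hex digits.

`reserved` is the first field, at byte offset 0, occupying 4 bytes.
Bytes at offsets 0..3: DE CB 9B D3.
In big-endian order the high byte comes first in memory.
The bytes are already most-significant first: 0xDECB9BD3.

0xDECB9BD3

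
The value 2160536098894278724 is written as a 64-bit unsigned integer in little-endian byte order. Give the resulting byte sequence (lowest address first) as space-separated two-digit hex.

44 70 00 8B 22 C4 FB 1D

2160536098894278724 in hexadecimal, padded to 64 bits, is 0x1DFBC4228B007044.
Split into bytes (most-significant first): 1D FB C4 22 8B 00 70 44.
In little-endian order the low byte comes first in memory.
So at ascending addresses the bytes are 44 70 00 8B 22 C4 FB 1D.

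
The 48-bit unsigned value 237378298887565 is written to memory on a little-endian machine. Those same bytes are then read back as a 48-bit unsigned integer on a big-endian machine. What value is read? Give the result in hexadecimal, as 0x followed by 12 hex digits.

0x8DBD2EF1E4D7

237378298887565 in 48-bit hexadecimal is 0xD7E4F12EBD8D.
Stored little-endian, the bytes at ascending addresses are 8D BD 2E F1 E4 D7.
Read back as big-endian, the last byte is least significant, giving 0x8DBD2EF1E4D7.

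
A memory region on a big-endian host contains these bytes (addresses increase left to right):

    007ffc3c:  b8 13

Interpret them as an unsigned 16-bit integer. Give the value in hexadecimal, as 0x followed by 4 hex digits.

Big-endian: lowest address holds the most-significant byte.
The bytes are already most-significant first: 0xB813.

0xB813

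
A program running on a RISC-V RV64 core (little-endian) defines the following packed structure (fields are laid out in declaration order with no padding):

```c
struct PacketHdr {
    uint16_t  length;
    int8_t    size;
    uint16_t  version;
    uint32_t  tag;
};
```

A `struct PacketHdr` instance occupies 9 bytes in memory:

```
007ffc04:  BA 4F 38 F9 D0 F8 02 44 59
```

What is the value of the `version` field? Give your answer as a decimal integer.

53497

`version` follows `length` (2 B), `size` (1 B), so it starts at offset 2 + 1 = 3 and occupies 2 bytes.
Bytes at offsets 3..4: F9 D0.
Little-endian stores the least-significant byte at the lowest address.
Reassemble most-significant byte first: D0 F9 → 0xD0F9.
0xD0F9 = 53497.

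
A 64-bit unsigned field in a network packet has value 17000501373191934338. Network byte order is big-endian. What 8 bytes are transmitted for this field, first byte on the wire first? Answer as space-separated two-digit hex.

17000501373191934338 in hexadecimal, padded to 64 bits, is 0xEBEDE9ED28A55182.
Split into bytes (most-significant first): EB ED E9 ED 28 A5 51 82.
Big-endian: lowest address holds the most-significant byte.
So the memory order matches the most-significant-first order: EB ED E9 ED 28 A5 51 82.

EB ED E9 ED 28 A5 51 82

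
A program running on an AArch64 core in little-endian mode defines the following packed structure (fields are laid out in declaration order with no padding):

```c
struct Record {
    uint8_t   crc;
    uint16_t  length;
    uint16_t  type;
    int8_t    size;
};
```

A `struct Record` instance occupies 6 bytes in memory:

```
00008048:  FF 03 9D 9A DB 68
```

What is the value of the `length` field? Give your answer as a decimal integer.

40195

`length` follows `crc` (1 byte), so it starts at byte offset 1 and occupies 2 bytes.
Bytes at offsets 1..2: 03 9D.
Little-endian stores the least-significant byte at the lowest address.
Reassemble most-significant byte first: 9D 03 → 0x9D03.
0x9D03 = 40195.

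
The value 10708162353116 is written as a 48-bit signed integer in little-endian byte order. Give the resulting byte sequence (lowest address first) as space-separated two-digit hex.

DC 97 36 30 BD 09

10708162353116 in hexadecimal, padded to 48 bits, is 0x09BD303697DC.
Split into bytes (most-significant first): 09 BD 30 36 97 DC.
In little-endian order the low byte comes first in memory.
So at ascending addresses the bytes are DC 97 36 30 BD 09.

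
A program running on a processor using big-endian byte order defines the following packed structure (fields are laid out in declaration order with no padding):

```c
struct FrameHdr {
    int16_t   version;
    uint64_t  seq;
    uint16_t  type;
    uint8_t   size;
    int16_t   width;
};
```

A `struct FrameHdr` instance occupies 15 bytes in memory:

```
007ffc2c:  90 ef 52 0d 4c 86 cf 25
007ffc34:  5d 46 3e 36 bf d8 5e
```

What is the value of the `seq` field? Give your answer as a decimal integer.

`seq` follows `version` (2 bytes), so it starts at byte offset 2 and occupies 8 bytes.
Bytes at offsets 2..9: 52 0D 4C 86 CF 25 5D 46.
Big-endian: lowest address holds the most-significant byte.
The bytes are already most-significant first: 0x520D4C86CF255D46.
0x520D4C86CF255D46 = 5912466027691990342.

5912466027691990342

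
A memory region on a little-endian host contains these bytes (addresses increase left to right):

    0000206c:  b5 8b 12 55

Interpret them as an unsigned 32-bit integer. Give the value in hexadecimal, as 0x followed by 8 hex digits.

Little-endian: lowest address holds the least-significant byte.
Reassemble most-significant byte first: 55 12 8B B5 → 0x55128BB5.

0x55128BB5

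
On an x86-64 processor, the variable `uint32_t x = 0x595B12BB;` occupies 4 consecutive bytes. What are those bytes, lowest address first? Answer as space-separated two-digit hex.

Split into bytes (most-significant first): 59 5B 12 BB.
In little-endian order the low byte comes first in memory.
So at ascending addresses the bytes are BB 12 5B 59.

BB 12 5B 59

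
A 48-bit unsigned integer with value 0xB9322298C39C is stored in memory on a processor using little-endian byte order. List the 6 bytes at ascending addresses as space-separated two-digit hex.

Split into bytes (most-significant first): B9 32 22 98 C3 9C.
Little-endian: lowest address holds the least-significant byte.
So at ascending addresses the bytes are 9C C3 98 22 32 B9.

9C C3 98 22 32 B9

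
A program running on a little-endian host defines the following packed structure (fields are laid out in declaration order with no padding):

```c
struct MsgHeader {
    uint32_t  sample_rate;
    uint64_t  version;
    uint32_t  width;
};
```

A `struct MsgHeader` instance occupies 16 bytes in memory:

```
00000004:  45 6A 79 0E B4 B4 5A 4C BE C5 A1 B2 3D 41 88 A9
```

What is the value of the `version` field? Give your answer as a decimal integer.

`version` follows `sample_rate` (4 bytes), so it starts at byte offset 4 and occupies 8 bytes.
Bytes at offsets 4..11: B4 B4 5A 4C BE C5 A1 B2.
In little-endian order the low byte comes first in memory.
Reassemble most-significant byte first: B2 A1 C5 BE 4C 5A B4 B4 → 0xB2A1C5BE4C5AB4B4.
0xB2A1C5BE4C5AB4B4 = 12871786631117059252.

12871786631117059252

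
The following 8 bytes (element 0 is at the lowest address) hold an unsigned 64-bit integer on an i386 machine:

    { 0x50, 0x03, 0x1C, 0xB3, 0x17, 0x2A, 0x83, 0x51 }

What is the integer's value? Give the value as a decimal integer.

In little-endian order the low byte comes first in memory.
Reassemble most-significant byte first: 51 83 2A 17 B3 1C 03 50 → 0x51832A17B31C0350.
0x51832A17B31C0350 = 5873584620298830672.

5873584620298830672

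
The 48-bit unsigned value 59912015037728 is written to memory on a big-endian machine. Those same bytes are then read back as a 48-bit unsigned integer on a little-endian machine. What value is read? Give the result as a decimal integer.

59912015037728 in 48-bit hexadecimal is 0x367D5A5FC520.
Stored big-endian, the bytes at ascending addresses are 36 7D 5A 5F C5 20.
Read back as little-endian, the first byte is least significant, giving 0x20C55F5A7D36.
0x20C55F5A7D36 = 36032080411958.

36032080411958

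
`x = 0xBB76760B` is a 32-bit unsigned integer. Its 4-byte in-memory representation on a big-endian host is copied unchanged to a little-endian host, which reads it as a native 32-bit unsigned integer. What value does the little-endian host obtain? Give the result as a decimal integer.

192313019

Stored big-endian, the bytes at ascending addresses are BB 76 76 0B.
Read back as little-endian, the first byte is least significant, giving 0x0B7676BB.
0x0B7676BB = 192313019.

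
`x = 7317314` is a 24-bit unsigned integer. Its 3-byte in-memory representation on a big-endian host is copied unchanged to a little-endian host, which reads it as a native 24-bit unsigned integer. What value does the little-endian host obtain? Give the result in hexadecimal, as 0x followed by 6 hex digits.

0x42A76F

7317314 in 24-bit hexadecimal is 0x6FA742.
Stored big-endian, the bytes at ascending addresses are 6F A7 42.
Read back as little-endian, the first byte is least significant, giving 0x42A76F.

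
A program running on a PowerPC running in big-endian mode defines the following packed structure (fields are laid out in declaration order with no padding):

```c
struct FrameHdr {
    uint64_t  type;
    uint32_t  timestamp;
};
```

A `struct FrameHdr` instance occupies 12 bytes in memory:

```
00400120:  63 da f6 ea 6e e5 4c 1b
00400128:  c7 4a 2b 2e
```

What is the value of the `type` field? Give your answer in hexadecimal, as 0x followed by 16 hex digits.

0x63DAF6EA6EE54C1B

`type` is the first field, at byte offset 0, occupying 8 bytes.
Bytes at offsets 0..7: 63 DA F6 EA 6E E5 4C 1B.
Big-endian: lowest address holds the most-significant byte.
The bytes are already most-significant first: 0x63DAF6EA6EE54C1B.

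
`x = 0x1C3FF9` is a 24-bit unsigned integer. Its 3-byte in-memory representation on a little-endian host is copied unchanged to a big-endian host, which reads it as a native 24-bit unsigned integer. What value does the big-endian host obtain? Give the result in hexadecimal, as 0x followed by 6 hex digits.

Stored little-endian, the bytes at ascending addresses are F9 3F 1C.
Read back as big-endian, the last byte is least significant, giving 0xF93F1C.

0xF93F1C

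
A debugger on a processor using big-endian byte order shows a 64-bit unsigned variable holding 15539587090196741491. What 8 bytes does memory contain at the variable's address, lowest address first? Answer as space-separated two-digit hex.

D7 A7 B4 20 53 6C 3D 73

15539587090196741491 in hexadecimal, padded to 64 bits, is 0xD7A7B420536C3D73.
Split into bytes (most-significant first): D7 A7 B4 20 53 6C 3D 73.
In big-endian order the high byte comes first in memory.
So the memory order matches the most-significant-first order: D7 A7 B4 20 53 6C 3D 73.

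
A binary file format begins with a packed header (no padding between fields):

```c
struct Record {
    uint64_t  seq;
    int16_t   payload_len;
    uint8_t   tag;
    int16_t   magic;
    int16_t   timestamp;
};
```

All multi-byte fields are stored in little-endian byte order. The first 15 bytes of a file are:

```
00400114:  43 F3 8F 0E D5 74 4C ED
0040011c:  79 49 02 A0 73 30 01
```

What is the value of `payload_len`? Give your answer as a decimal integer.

`payload_len` follows `seq` (8 bytes), so it starts at byte offset 8 and occupies 2 bytes.
Bytes at offsets 8..9: 79 49.
Little-endian: lowest address holds the least-significant byte.
Reassemble most-significant byte first: 49 79 → 0x4979.
0x4979 = 18809.

18809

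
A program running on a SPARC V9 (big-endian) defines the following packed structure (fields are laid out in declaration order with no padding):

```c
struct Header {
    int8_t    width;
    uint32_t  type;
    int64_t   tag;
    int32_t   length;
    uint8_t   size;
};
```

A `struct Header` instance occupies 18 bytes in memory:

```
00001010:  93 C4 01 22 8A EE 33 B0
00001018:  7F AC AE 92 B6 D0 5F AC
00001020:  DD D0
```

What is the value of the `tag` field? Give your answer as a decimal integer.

`tag` follows `width` (1 B), `type` (4 B), so it starts at offset 1 + 4 = 5 and occupies 8 bytes.
Bytes at offsets 5..12: EE 33 B0 7F AC AE 92 B6.
Big-endian stores the most-significant byte at the lowest address.
The bytes are already most-significant first: 0xEE33B07FACAE92B6.
Top bit is set, so as a signed 64-bit value this is 0xEE33B07FACAE92B6 − 2^64 = -1282487406466002250.

-1282487406466002250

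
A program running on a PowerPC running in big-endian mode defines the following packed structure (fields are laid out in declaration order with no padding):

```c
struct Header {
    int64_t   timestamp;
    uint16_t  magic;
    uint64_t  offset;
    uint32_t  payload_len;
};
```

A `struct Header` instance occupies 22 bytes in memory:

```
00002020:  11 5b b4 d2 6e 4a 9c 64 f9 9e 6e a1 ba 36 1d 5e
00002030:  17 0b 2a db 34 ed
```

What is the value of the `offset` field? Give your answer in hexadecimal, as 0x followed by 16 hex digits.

`offset` follows `timestamp` (8 B), `magic` (2 B), so it starts at offset 8 + 2 = 10 and occupies 8 bytes.
Bytes at offsets 10..17: 6E A1 BA 36 1D 5E 17 0B.
Big-endian: lowest address holds the most-significant byte.
The bytes are already most-significant first: 0x6EA1BA361D5E170B.

0x6EA1BA361D5E170B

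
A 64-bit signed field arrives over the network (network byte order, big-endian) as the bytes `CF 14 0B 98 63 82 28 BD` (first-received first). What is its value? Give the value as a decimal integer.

Big-endian stores the most-significant byte at the lowest address.
The bytes are already most-significant first: 0xCF140B98638228BD.
Top bit is set, so as a signed 64-bit value this is 0xCF140B98638228BD − 2^64 = -3525179859191846723.

-3525179859191846723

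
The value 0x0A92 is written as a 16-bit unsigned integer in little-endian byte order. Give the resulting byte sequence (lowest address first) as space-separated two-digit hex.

92 0A

Split into bytes (most-significant first): 0A 92.
Little-endian: lowest address holds the least-significant byte.
So at ascending addresses the bytes are 92 0A.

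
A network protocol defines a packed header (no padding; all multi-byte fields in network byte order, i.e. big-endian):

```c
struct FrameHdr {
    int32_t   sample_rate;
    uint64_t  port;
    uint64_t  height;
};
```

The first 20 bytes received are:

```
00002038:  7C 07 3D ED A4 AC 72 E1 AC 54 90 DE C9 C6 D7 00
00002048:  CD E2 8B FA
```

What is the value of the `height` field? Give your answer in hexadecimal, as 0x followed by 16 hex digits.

`height` follows `sample_rate` (4 B), `port` (8 B), so it starts at offset 4 + 8 = 12 and occupies 8 bytes.
Bytes at offsets 12..19: C9 C6 D7 00 CD E2 8B FA.
In big-endian order the high byte comes first in memory.
The bytes are already most-significant first: 0xC9C6D700CDE28BFA.

0xC9C6D700CDE28BFA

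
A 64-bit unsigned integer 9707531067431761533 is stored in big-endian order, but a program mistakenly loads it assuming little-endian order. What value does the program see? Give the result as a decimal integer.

9058523049079650438

9707531067431761533 in 64-bit hexadecimal is 0x86B81412B856B67D.
Stored big-endian, the bytes at ascending addresses are 86 B8 14 12 B8 56 B6 7D.
Read back as little-endian, the first byte is least significant, giving 0x7DB656B81214B886.
0x7DB656B81214B886 = 9058523049079650438.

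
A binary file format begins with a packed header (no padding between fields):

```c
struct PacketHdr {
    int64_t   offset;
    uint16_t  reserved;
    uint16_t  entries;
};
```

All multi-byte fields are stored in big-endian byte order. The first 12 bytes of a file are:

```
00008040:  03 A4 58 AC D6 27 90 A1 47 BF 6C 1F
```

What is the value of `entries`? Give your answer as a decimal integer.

27679

`entries` follows `offset` (8 B), `reserved` (2 B), so it starts at offset 8 + 2 = 10 and occupies 2 bytes.
Bytes at offsets 10..11: 6C 1F.
In big-endian order the high byte comes first in memory.
The bytes are already most-significant first: 0x6C1F.
0x6C1F = 27679.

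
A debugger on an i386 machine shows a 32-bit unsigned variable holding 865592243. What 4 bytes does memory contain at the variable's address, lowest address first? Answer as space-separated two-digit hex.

B3 E3 97 33

865592243 in hexadecimal, padded to 32 bits, is 0x3397E3B3.
Split into bytes (most-significant first): 33 97 E3 B3.
In little-endian order the low byte comes first in memory.
So at ascending addresses the bytes are B3 E3 97 33.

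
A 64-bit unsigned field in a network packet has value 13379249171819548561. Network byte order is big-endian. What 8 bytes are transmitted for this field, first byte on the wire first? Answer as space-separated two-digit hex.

13379249171819548561 in hexadecimal, padded to 64 bits, is 0xB9ACA43C47BE4F91.
Split into bytes (most-significant first): B9 AC A4 3C 47 BE 4F 91.
Big-endian stores the most-significant byte at the lowest address.
So the memory order matches the most-significant-first order: B9 AC A4 3C 47 BE 4F 91.

B9 AC A4 3C 47 BE 4F 91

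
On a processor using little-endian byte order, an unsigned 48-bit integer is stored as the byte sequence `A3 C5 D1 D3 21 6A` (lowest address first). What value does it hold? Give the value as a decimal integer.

116693520205219

Little-endian stores the least-significant byte at the lowest address.
Reassemble most-significant byte first: 6A 21 D3 D1 C5 A3 → 0x6A21D3D1C5A3.
0x6A21D3D1C5A3 = 116693520205219.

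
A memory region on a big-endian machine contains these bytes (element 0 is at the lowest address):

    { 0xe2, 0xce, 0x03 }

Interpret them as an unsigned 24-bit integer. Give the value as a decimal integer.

14863875

Big-endian: lowest address holds the most-significant byte.
The bytes are already most-significant first: 0xE2CE03.
0xE2CE03 = 14863875.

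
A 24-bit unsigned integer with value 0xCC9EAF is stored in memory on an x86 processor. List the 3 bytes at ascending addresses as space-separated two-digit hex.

AF 9E CC

Split into bytes (most-significant first): CC 9E AF.
Little-endian: lowest address holds the least-significant byte.
So at ascending addresses the bytes are AF 9E CC.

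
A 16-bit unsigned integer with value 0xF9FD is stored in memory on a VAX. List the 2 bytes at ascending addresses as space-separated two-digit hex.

Split into bytes (most-significant first): F9 FD.
Little-endian stores the least-significant byte at the lowest address.
So at ascending addresses the bytes are FD F9.

FD F9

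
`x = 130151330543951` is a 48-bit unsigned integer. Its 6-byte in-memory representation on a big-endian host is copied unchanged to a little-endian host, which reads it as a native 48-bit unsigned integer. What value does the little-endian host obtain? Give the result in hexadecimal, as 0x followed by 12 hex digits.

0x4FF9D2375F76

130151330543951 in 48-bit hexadecimal is 0x765F37D2F94F.
Stored big-endian, the bytes at ascending addresses are 76 5F 37 D2 F9 4F.
Read back as little-endian, the first byte is least significant, giving 0x4FF9D2375F76.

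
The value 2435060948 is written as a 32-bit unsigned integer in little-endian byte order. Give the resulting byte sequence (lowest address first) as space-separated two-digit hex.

2435060948 in hexadecimal, padded to 32 bits, is 0x912414D4.
Split into bytes (most-significant first): 91 24 14 D4.
Little-endian: lowest address holds the least-significant byte.
So at ascending addresses the bytes are D4 14 24 91.

D4 14 24 91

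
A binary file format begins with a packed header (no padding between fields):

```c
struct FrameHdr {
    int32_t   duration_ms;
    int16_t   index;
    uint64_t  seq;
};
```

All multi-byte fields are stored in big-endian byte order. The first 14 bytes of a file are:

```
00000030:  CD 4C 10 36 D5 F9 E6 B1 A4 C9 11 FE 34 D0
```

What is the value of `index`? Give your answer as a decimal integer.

`index` follows `duration_ms` (4 bytes), so it starts at byte offset 4 and occupies 2 bytes.
Bytes at offsets 4..5: D5 F9.
In big-endian order the high byte comes first in memory.
The bytes are already most-significant first: 0xD5F9.
Top bit is set, so as a signed 16-bit value this is 0xD5F9 − 2^16 = -10759.

-10759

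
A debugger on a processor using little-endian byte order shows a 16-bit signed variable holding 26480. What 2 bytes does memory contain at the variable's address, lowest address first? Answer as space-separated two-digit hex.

26480 in hexadecimal, padded to 16 bits, is 0x6770.
Split into bytes (most-significant first): 67 70.
In little-endian order the low byte comes first in memory.
So at ascending addresses the bytes are 70 67.

70 67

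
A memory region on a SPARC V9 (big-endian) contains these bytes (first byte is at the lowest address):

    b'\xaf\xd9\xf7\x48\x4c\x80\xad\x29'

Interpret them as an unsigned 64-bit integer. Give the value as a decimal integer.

In big-endian order the high byte comes first in memory.
The bytes are already most-significant first: 0xAFD9F7484C80AD29.
0xAFD9F7484C80AD29 = 12671430916476808489.

12671430916476808489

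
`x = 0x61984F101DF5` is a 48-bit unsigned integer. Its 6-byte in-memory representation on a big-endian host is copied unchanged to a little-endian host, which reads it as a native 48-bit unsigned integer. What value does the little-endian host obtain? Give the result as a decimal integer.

Stored big-endian, the bytes at ascending addresses are 61 98 4F 10 1D F5.
Read back as little-endian, the first byte is least significant, giving 0xF51D104F9861.
0xF51D104F9861 = 269505176508513.

269505176508513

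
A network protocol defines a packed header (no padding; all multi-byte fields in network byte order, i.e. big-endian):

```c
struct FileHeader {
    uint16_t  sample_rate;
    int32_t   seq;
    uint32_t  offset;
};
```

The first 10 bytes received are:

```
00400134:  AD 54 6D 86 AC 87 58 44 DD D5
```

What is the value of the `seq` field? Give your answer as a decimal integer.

`seq` follows `sample_rate` (2 bytes), so it starts at byte offset 2 and occupies 4 bytes.
Bytes at offsets 2..5: 6D 86 AC 87.
Big-endian: lowest address holds the most-significant byte.
The bytes are already most-significant first: 0x6D86AC87.
0x6D86AC87 = 1837542535.

1837542535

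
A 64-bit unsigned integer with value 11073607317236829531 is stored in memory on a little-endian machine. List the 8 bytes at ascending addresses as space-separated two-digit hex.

5B 4D 11 3E 2F 5B AD 99

11073607317236829531 in hexadecimal, padded to 64 bits, is 0x99AD5B2F3E114D5B.
Split into bytes (most-significant first): 99 AD 5B 2F 3E 11 4D 5B.
Little-endian: lowest address holds the least-significant byte.
So at ascending addresses the bytes are 5B 4D 11 3E 2F 5B AD 99.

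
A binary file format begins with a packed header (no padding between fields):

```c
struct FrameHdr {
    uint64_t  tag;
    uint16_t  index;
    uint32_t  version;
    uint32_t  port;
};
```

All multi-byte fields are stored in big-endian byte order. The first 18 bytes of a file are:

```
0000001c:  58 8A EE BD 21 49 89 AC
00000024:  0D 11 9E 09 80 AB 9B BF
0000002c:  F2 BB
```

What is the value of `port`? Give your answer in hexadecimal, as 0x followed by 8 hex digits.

`port` follows `tag` (8 B), `index` (2 B), `version` (4 B), so it starts at offset 8 + 2 + 4 = 14 and occupies 4 bytes.
Bytes at offsets 14..17: 9B BF F2 BB.
Big-endian: lowest address holds the most-significant byte.
The bytes are already most-significant first: 0x9BBFF2BB.

0x9BBFF2BB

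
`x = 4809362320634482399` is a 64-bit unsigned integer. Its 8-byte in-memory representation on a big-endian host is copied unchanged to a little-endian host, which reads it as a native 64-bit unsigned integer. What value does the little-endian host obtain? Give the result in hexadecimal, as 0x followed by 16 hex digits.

4809362320634482399 in 64-bit hexadecimal is 0x42BE498CAD910EDF.
Stored big-endian, the bytes at ascending addresses are 42 BE 49 8C AD 91 0E DF.
Read back as little-endian, the first byte is least significant, giving 0xDF0E91AD8C49BE42.

0xDF0E91AD8C49BE42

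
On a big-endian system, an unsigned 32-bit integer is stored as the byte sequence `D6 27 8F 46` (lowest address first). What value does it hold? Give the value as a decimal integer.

3592916806

In big-endian order the high byte comes first in memory.
The bytes are already most-significant first: 0xD6278F46.
0xD6278F46 = 3592916806.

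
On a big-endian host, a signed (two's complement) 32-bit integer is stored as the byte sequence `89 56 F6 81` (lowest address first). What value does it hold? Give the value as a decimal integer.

-1990789503

Big-endian: lowest address holds the most-significant byte.
The bytes are already most-significant first: 0x8956F681.
Top bit is set, so as a signed 32-bit value this is 0x8956F681 − 2^32 = -1990789503.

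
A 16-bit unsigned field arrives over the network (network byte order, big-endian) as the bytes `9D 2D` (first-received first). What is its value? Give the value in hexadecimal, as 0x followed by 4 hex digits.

0x9D2D

In big-endian order the high byte comes first in memory.
The bytes are already most-significant first: 0x9D2D.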